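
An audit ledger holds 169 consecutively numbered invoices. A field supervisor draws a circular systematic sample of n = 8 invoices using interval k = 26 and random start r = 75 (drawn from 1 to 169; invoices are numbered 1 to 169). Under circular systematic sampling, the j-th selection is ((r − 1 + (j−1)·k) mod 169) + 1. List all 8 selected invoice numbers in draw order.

75, 101, 127, 153, 10, 36, 62, 88

Selection 1: 75
Selection 2: 75 + 26 = 101
Selection 3: 101 + 26 = 127
Selection 4: 127 + 26 = 153
Selection 5: 153 + 26 = 179 → 179 − 169 = 10
Selection 6: 10 + 26 = 36
Selection 7: 36 + 26 = 62
Selection 8: 62 + 26 = 88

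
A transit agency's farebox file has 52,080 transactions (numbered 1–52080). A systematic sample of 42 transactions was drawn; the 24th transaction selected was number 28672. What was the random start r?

152

k = 52080/42 = 1240
r = 28672 − (24−1)×1240 = 28672 − 28520 = 152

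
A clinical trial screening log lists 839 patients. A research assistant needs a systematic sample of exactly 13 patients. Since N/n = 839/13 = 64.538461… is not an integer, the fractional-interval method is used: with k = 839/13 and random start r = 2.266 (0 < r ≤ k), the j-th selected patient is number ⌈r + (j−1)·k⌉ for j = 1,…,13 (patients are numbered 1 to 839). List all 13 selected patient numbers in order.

3, 67, 132, 196, 261, 325, 390, 455, 519, 584, 648, 713, 777

j=1: r + 0k = 2.266 → ⌈·⌉ = 3
j=2: r + 1k = 66.804461… → ⌈·⌉ = 67
j=3: r + 2k = 131.342923… → ⌈·⌉ = 132
j=4: r + 3k = 195.881384… → ⌈·⌉ = 196
j=5: r + 4k = 260.419846… → ⌈·⌉ = 261
j=6: r + 5k = 324.958307… → ⌈·⌉ = 325
j=7: r + 6k = 389.496769… → ⌈·⌉ = 390
j=8: r + 7k = 454.035230… → ⌈·⌉ = 455
j=9: r + 8k = 518.573692… → ⌈·⌉ = 519
j=10: r + 9k = 583.112153… → ⌈·⌉ = 584
j=11: r + 10k = 647.650615… → ⌈·⌉ = 648
j=12: r + 11k = 712.189076… → ⌈·⌉ = 713
j=13: r + 12k = 776.727538… → ⌈·⌉ = 777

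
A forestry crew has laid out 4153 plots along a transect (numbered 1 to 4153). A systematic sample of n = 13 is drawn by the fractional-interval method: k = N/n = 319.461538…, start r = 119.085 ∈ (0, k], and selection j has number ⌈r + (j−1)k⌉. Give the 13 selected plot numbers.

120, 439, 759, 1078, 1397, 1717, 2036, 2356, 2675, 2995, 3314, 3634, 3953

j=1: r + 0k = 119.085 → ⌈·⌉ = 120
j=2: r + 1k = 438.546538… → ⌈·⌉ = 439
j=3: r + 2k = 758.008076… → ⌈·⌉ = 759
j=4: r + 3k = 1077.469615… → ⌈·⌉ = 1078
j=5: r + 4k = 1396.931153… → ⌈·⌉ = 1397
j=6: r + 5k = 1716.392692… → ⌈·⌉ = 1717
j=7: r + 6k = 2035.854230… → ⌈·⌉ = 2036
j=8: r + 7k = 2355.315769… → ⌈·⌉ = 2356
j=9: r + 8k = 2674.777307… → ⌈·⌉ = 2675
j=10: r + 9k = 2994.238846… → ⌈·⌉ = 2995
j=11: r + 10k = 3313.700384… → ⌈·⌉ = 3314
j=12: r + 11k = 3633.161923… → ⌈·⌉ = 3634
j=13: r + 12k = 3952.623461… → ⌈·⌉ = 3953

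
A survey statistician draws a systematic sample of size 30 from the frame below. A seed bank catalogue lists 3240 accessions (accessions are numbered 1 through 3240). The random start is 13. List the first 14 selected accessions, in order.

13, 121, 229, 337, 445, 553, 661, 769, 877, 985, 1093, 1201, 1309, 1417

k = N/n = 3240/30 = 108
accession 1: 13
accession 2: 13 + 108 = 121
accession 3: 121 + 108 = 229
accession 4: 229 + 108 = 337
accession 5: 337 + 108 = 445
accession 6: 445 + 108 = 553
accession 7: 553 + 108 = 661
accession 8: 661 + 108 = 769
accession 9: 769 + 108 = 877
accession 10: 877 + 108 = 985
accession 11: 985 + 108 = 1093
accession 12: 1093 + 108 = 1201
accession 13: 1201 + 108 = 1309
accession 14: 1309 + 108 = 1417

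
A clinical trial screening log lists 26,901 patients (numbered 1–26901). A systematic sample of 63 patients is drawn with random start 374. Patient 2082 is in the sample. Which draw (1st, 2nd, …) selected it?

k = 26901/63 = 427
position = (2082 − 374)/427 + 1 = 1708/427 + 1 = 4 + 1 = 5

5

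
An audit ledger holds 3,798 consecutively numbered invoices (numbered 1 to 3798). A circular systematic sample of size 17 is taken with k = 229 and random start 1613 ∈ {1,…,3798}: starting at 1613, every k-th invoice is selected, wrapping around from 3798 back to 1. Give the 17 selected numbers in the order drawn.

1613, 1842, 2071, 2300, 2529, 2758, 2987, 3216, 3445, 3674, 105, 334, 563, 792, 1021, 1250, 1479

Selection 1: 1613
Selection 2: 1613 + 229 = 1842
Selection 3: 1842 + 229 = 2071
Selection 4: 2071 + 229 = 2300
Selection 5: 2300 + 229 = 2529
Selection 6: 2529 + 229 = 2758
Selection 7: 2758 + 229 = 2987
Selection 8: 2987 + 229 = 3216
Selection 9: 3216 + 229 = 3445
Selection 10: 3445 + 229 = 3674
Selection 11: 3674 + 229 = 3903 → 3903 − 3798 = 105
Selection 12: 105 + 229 = 334
Selection 13: 334 + 229 = 563
Selection 14: 563 + 229 = 792
Selection 15: 792 + 229 = 1021
Selection 16: 1021 + 229 = 1250
Selection 17: 1250 + 229 = 1479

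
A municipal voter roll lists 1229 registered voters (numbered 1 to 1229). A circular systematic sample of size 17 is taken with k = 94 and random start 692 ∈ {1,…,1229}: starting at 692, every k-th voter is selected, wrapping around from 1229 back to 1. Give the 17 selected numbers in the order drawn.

692, 786, 880, 974, 1068, 1162, 27, 121, 215, 309, 403, 497, 591, 685, 779, 873, 967

Selection 1: 692
Selection 2: 692 + 94 = 786
Selection 3: 786 + 94 = 880
Selection 4: 880 + 94 = 974
Selection 5: 974 + 94 = 1068
Selection 6: 1068 + 94 = 1162
Selection 7: 1162 + 94 = 1256 → 1256 − 1229 = 27
Selection 8: 27 + 94 = 121
Selection 9: 121 + 94 = 215
Selection 10: 215 + 94 = 309
Selection 11: 309 + 94 = 403
Selection 12: 403 + 94 = 497
Selection 13: 497 + 94 = 591
Selection 14: 591 + 94 = 685
Selection 15: 685 + 94 = 779
Selection 16: 779 + 94 = 873
Selection 17: 873 + 94 = 967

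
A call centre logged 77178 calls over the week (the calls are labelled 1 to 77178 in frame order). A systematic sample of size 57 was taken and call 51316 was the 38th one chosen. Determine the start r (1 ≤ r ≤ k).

1218

k = 77178/57 = 1354
r = 51316 − (38−1)×1354 = 51316 − 50098 = 1218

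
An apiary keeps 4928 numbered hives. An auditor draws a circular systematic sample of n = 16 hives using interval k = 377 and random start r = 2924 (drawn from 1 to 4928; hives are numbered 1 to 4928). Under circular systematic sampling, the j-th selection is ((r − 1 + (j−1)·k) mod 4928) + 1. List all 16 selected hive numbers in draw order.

2924, 3301, 3678, 4055, 4432, 4809, 258, 635, 1012, 1389, 1766, 2143, 2520, 2897, 3274, 3651

Selection 1: 2924
Selection 2: 2924 + 377 = 3301
Selection 3: 3301 + 377 = 3678
Selection 4: 3678 + 377 = 4055
Selection 5: 4055 + 377 = 4432
Selection 6: 4432 + 377 = 4809
Selection 7: 4809 + 377 = 5186 → 5186 − 4928 = 258
Selection 8: 258 + 377 = 635
Selection 9: 635 + 377 = 1012
Selection 10: 1012 + 377 = 1389
Selection 11: 1389 + 377 = 1766
Selection 12: 1766 + 377 = 2143
Selection 13: 2143 + 377 = 2520
Selection 14: 2520 + 377 = 2897
Selection 15: 2897 + 377 = 3274
Selection 16: 3274 + 377 = 3651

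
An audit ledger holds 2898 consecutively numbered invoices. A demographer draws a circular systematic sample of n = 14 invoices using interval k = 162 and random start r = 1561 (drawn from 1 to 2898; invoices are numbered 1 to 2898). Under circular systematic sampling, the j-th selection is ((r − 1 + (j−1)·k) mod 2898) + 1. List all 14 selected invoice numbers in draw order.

Selection 1: 1561
Selection 2: 1561 + 162 = 1723
Selection 3: 1723 + 162 = 1885
Selection 4: 1885 + 162 = 2047
Selection 5: 2047 + 162 = 2209
Selection 6: 2209 + 162 = 2371
Selection 7: 2371 + 162 = 2533
Selection 8: 2533 + 162 = 2695
Selection 9: 2695 + 162 = 2857
Selection 10: 2857 + 162 = 3019 → 3019 − 2898 = 121
Selection 11: 121 + 162 = 283
Selection 12: 283 + 162 = 445
Selection 13: 445 + 162 = 607
Selection 14: 607 + 162 = 769

1561, 1723, 1885, 2047, 2209, 2371, 2533, 2695, 2857, 121, 283, 445, 607, 769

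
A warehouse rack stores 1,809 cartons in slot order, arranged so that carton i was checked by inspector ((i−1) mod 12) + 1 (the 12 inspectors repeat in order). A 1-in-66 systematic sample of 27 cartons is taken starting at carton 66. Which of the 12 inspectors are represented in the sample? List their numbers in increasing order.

6, 12

Consecutive selections differ by k = 66, so their inspector numbers differ by 66 mod 12 = 6.
gcd(66, 12) = 6, so the sample visits 12/6 = 2 distinct residues mod 12.
Start 66 is inspector 6; the inspectors hit are 6, 12.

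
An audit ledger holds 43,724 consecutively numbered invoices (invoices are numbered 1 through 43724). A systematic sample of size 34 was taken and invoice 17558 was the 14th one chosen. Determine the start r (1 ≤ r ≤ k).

840

k = 43724/34 = 1286
r = 17558 − (14−1)×1286 = 17558 − 16718 = 840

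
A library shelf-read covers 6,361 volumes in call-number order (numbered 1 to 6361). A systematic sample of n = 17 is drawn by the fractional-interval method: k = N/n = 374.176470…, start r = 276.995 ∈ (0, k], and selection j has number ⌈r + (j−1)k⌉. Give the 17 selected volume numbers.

j=1: r + 0k = 276.995 → ⌈·⌉ = 277
j=2: r + 1k = 651.171470… → ⌈·⌉ = 652
j=3: r + 2k = 1025.347941… → ⌈·⌉ = 1026
j=4: r + 3k = 1399.524411… → ⌈·⌉ = 1400
j=5: r + 4k = 1773.700882… → ⌈·⌉ = 1774
j=6: r + 5k = 2147.877352… → ⌈·⌉ = 2148
j=7: r + 6k = 2522.053823… → ⌈·⌉ = 2523
j=8: r + 7k = 2896.230294… → ⌈·⌉ = 2897
j=9: r + 8k = 3270.406764… → ⌈·⌉ = 3271
j=10: r + 9k = 3644.583235… → ⌈·⌉ = 3645
j=11: r + 10k = 4018.759705… → ⌈·⌉ = 4019
j=12: r + 11k = 4392.936176… → ⌈·⌉ = 4393
j=13: r + 12k = 4767.112647… → ⌈·⌉ = 4768
j=14: r + 13k = 5141.289117… → ⌈·⌉ = 5142
j=15: r + 14k = 5515.465588… → ⌈·⌉ = 5516
j=16: r + 15k = 5889.642058… → ⌈·⌉ = 5890
j=17: r + 16k = 6263.818529… → ⌈·⌉ = 6264

277, 652, 1026, 1400, 1774, 2148, 2523, 2897, 3271, 3645, 4019, 4393, 4768, 5142, 5516, 5890, 6264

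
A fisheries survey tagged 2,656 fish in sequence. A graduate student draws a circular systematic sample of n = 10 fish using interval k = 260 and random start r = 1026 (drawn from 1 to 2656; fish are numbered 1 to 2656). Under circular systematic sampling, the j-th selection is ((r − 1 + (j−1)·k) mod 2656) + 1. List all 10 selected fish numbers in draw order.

1026, 1286, 1546, 1806, 2066, 2326, 2586, 190, 450, 710

Selection 1: 1026
Selection 2: 1026 + 260 = 1286
Selection 3: 1286 + 260 = 1546
Selection 4: 1546 + 260 = 1806
Selection 5: 1806 + 260 = 2066
Selection 6: 2066 + 260 = 2326
Selection 7: 2326 + 260 = 2586
Selection 8: 2586 + 260 = 2846 → 2846 − 2656 = 190
Selection 9: 190 + 260 = 450
Selection 10: 450 + 260 = 710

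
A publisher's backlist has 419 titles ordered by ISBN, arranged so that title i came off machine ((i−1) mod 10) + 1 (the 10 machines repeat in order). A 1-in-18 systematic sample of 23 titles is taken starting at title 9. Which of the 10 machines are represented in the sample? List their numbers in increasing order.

Consecutive selections differ by k = 18, so their machine numbers differ by 18 mod 10 = 8.
gcd(18, 10) = 2, so the sample visits 10/2 = 5 distinct residues mod 10.
Start 9 is machine 9; the machines hit are 1, 3, 5, 7, 9.

1, 3, 5, 7, 9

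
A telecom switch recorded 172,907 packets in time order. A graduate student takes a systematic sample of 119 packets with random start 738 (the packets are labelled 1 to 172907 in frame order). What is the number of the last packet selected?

172192

k = 172907/119 = 1453
119th selection = r + (119−1)·k = 738 + 118×1453 = 738 + 171454 = 172192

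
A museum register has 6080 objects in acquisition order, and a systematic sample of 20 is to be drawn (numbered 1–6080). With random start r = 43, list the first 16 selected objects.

43, 347, 651, 955, 1259, 1563, 1867, 2171, 2475, 2779, 3083, 3387, 3691, 3995, 4299, 4603

k = N/n = 6080/20 = 304
object 1: 43
object 2: 43 + 304 = 347
object 3: 347 + 304 = 651
object 4: 651 + 304 = 955
object 5: 955 + 304 = 1259
object 6: 1259 + 304 = 1563
object 7: 1563 + 304 = 1867
object 8: 1867 + 304 = 2171
object 9: 2171 + 304 = 2475
object 10: 2475 + 304 = 2779
object 11: 2779 + 304 = 3083
object 12: 3083 + 304 = 3387
object 13: 3387 + 304 = 3691
object 14: 3691 + 304 = 3995
object 15: 3995 + 304 = 4299
object 16: 4299 + 304 = 4603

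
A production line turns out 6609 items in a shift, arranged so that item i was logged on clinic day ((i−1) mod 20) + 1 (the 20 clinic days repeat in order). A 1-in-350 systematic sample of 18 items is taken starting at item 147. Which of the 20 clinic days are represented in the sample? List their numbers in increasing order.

7, 17

Consecutive selections differ by k = 350, so their clinic day numbers differ by 350 mod 20 = 10.
gcd(350, 20) = 10, so the sample visits 20/10 = 2 distinct residues mod 20.
Start 147 is clinic day 7; the clinic days hit are 7, 17.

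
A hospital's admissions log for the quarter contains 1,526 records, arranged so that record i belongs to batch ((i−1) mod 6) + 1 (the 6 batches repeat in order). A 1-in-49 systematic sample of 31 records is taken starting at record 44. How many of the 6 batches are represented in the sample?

6

Consecutive selections differ by k = 49, so their batch numbers differ by 49 mod 6 = 1.
gcd(49, 6) = 1, so the sample visits 6/1 = 6 distinct residues mod 6.
Start 44 is batch 2; the batches hit are 1, 2, 3, 4, 5, 6.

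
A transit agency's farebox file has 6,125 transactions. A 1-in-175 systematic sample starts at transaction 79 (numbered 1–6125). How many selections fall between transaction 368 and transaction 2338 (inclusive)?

11

k = 175
First selection ≥ 368: 79 + ⌈(368−79)/175⌉·175 = 79 + 2×175 = 429
Last selection ≤ 2338: 79 + ⌊(2338−79)/175⌋·175 = 79 + 12×175 = 2179
Count = 12 − 2 + 1 = 11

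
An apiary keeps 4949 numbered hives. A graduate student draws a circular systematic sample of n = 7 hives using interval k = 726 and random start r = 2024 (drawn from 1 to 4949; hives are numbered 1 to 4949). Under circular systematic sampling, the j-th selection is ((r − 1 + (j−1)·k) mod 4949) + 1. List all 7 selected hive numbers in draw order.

2024, 2750, 3476, 4202, 4928, 705, 1431

Selection 1: 2024
Selection 2: 2024 + 726 = 2750
Selection 3: 2750 + 726 = 3476
Selection 4: 3476 + 726 = 4202
Selection 5: 4202 + 726 = 4928
Selection 6: 4928 + 726 = 5654 → 5654 − 4949 = 705
Selection 7: 705 + 726 = 1431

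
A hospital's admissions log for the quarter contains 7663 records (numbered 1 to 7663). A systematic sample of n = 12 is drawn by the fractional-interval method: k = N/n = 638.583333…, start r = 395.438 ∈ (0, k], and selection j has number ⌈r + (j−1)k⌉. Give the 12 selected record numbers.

396, 1035, 1673, 2312, 2950, 3589, 4227, 4866, 5505, 6143, 6782, 7420

j=1: r + 0k = 395.438 → ⌈·⌉ = 396
j=2: r + 1k = 1034.021333… → ⌈·⌉ = 1035
j=3: r + 2k = 1672.604666… → ⌈·⌉ = 1673
j=4: r + 3k = 2311.188 → ⌈·⌉ = 2312
j=5: r + 4k = 2949.771333… → ⌈·⌉ = 2950
j=6: r + 5k = 3588.354666… → ⌈·⌉ = 3589
j=7: r + 6k = 4226.938 → ⌈·⌉ = 4227
j=8: r + 7k = 4865.521333… → ⌈·⌉ = 4866
j=9: r + 8k = 5504.104666… → ⌈·⌉ = 5505
j=10: r + 9k = 6142.688 → ⌈·⌉ = 6143
j=11: r + 10k = 6781.271333… → ⌈·⌉ = 6782
j=12: r + 11k = 7419.854666… → ⌈·⌉ = 7420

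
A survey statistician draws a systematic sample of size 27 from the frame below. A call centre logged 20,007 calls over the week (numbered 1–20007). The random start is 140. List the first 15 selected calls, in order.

k = N/n = 20007/27 = 741
call 1: 140
call 2: 140 + 741 = 881
call 3: 881 + 741 = 1622
call 4: 1622 + 741 = 2363
call 5: 2363 + 741 = 3104
call 6: 3104 + 741 = 3845
call 7: 3845 + 741 = 4586
call 8: 4586 + 741 = 5327
call 9: 5327 + 741 = 6068
call 10: 6068 + 741 = 6809
call 11: 6809 + 741 = 7550
call 12: 7550 + 741 = 8291
call 13: 8291 + 741 = 9032
call 14: 9032 + 741 = 9773
call 15: 9773 + 741 = 10514

140, 881, 1622, 2363, 3104, 3845, 4586, 5327, 6068, 6809, 7550, 8291, 9032, 9773, 10514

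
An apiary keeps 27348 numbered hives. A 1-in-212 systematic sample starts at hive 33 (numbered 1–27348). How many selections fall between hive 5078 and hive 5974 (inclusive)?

k = 212
First selection ≥ 5078: 33 + ⌈(5078−33)/212⌉·212 = 33 + 24×212 = 5121
Last selection ≤ 5974: 33 + ⌊(5974−33)/212⌋·212 = 33 + 28×212 = 5969
Count = 28 − 24 + 1 = 5

5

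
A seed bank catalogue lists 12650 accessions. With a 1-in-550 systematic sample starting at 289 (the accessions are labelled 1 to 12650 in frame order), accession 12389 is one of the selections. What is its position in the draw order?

k = 550
position = (12389 − 289)/550 + 1 = 12100/550 + 1 = 22 + 1 = 23

23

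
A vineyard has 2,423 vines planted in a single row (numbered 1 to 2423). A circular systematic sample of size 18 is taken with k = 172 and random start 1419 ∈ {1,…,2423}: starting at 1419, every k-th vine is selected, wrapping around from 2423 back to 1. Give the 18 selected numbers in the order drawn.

1419, 1591, 1763, 1935, 2107, 2279, 28, 200, 372, 544, 716, 888, 1060, 1232, 1404, 1576, 1748, 1920

Selection 1: 1419
Selection 2: 1419 + 172 = 1591
Selection 3: 1591 + 172 = 1763
Selection 4: 1763 + 172 = 1935
Selection 5: 1935 + 172 = 2107
Selection 6: 2107 + 172 = 2279
Selection 7: 2279 + 172 = 2451 → 2451 − 2423 = 28
Selection 8: 28 + 172 = 200
Selection 9: 200 + 172 = 372
Selection 10: 372 + 172 = 544
Selection 11: 544 + 172 = 716
Selection 12: 716 + 172 = 888
Selection 13: 888 + 172 = 1060
Selection 14: 1060 + 172 = 1232
Selection 15: 1232 + 172 = 1404
Selection 16: 1404 + 172 = 1576
Selection 17: 1576 + 172 = 1748
Selection 18: 1748 + 172 = 1920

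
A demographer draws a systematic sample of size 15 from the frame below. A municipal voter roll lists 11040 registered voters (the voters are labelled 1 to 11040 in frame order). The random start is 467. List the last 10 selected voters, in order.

k = N/n = 11040/15 = 736
6th selection = 467 + 5×736 = 4147
7th: 4147 + 736 = 4883
8th: 4883 + 736 = 5619
9th: 5619 + 736 = 6355
10th: 6355 + 736 = 7091
11th: 7091 + 736 = 7827
12th: 7827 + 736 = 8563
13th: 8563 + 736 = 9299
14th: 9299 + 736 = 10035
15th: 10035 + 736 = 10771

4147, 4883, 5619, 6355, 7091, 7827, 8563, 9299, 10035, 10771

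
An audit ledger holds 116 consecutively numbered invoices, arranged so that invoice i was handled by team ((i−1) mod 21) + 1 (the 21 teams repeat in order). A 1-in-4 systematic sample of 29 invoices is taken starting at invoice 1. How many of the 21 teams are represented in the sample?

Consecutive selections differ by k = 4, so their team numbers differ by 4 mod 21 = 4.
gcd(4, 21) = 1, so the sample visits 21/1 = 21 distinct residues mod 21.
Start 1 is team 1; the teams hit are 1, 2, 3, 4, 5, 6, 7, 8, 9, 10, 11, 12, 13, 14, 15, 16, 17, 18, 19, 20, 21.

21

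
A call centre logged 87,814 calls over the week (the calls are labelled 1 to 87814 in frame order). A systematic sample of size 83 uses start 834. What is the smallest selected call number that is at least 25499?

26226

k = 87814/83 = 1058
Steps past start: ⌈(25499 − 834)/1058⌉ = ⌈24665/1058⌉ = 24
Selected call: 834 + 24×1058 = 26226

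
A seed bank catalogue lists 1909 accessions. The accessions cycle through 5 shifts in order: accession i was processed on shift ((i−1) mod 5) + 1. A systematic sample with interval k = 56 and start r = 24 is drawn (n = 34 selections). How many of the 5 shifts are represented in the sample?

5

Consecutive selections differ by k = 56, so their shift numbers differ by 56 mod 5 = 1.
gcd(56, 5) = 1, so the sample visits 5/1 = 5 distinct residues mod 5.
Start 24 is shift 4; the shifts hit are 1, 2, 3, 4, 5.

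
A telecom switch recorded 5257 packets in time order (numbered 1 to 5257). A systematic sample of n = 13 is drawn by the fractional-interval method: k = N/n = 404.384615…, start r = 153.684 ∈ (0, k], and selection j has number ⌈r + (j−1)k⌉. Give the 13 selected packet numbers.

j=1: r + 0k = 153.684 → ⌈·⌉ = 154
j=2: r + 1k = 558.068615… → ⌈·⌉ = 559
j=3: r + 2k = 962.453230… → ⌈·⌉ = 963
j=4: r + 3k = 1366.837846… → ⌈·⌉ = 1367
j=5: r + 4k = 1771.222461… → ⌈·⌉ = 1772
j=6: r + 5k = 2175.607076… → ⌈·⌉ = 2176
j=7: r + 6k = 2579.991692… → ⌈·⌉ = 2580
j=8: r + 7k = 2984.376307… → ⌈·⌉ = 2985
j=9: r + 8k = 3388.760923… → ⌈·⌉ = 3389
j=10: r + 9k = 3793.145538… → ⌈·⌉ = 3794
j=11: r + 10k = 4197.530153… → ⌈·⌉ = 4198
j=12: r + 11k = 4601.914769… → ⌈·⌉ = 4602
j=13: r + 12k = 5006.299384… → ⌈·⌉ = 5007

154, 559, 963, 1367, 1772, 2176, 2580, 2985, 3389, 3794, 4198, 4602, 5007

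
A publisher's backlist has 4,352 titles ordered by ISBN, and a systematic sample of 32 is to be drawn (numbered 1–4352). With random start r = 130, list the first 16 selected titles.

k = N/n = 4352/32 = 136
title 1: 130
title 2: 130 + 136 = 266
title 3: 266 + 136 = 402
title 4: 402 + 136 = 538
title 5: 538 + 136 = 674
title 6: 674 + 136 = 810
title 7: 810 + 136 = 946
title 8: 946 + 136 = 1082
title 9: 1082 + 136 = 1218
title 10: 1218 + 136 = 1354
title 11: 1354 + 136 = 1490
title 12: 1490 + 136 = 1626
title 13: 1626 + 136 = 1762
title 14: 1762 + 136 = 1898
title 15: 1898 + 136 = 2034
title 16: 2034 + 136 = 2170

130, 266, 402, 538, 674, 810, 946, 1082, 1218, 1354, 1490, 1626, 1762, 1898, 2034, 2170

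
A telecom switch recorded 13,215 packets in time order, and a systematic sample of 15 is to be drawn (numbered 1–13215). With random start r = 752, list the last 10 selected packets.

k = N/n = 13215/15 = 881
6th selection = 752 + 5×881 = 5157
7th: 5157 + 881 = 6038
8th: 6038 + 881 = 6919
9th: 6919 + 881 = 7800
10th: 7800 + 881 = 8681
11th: 8681 + 881 = 9562
12th: 9562 + 881 = 10443
13th: 10443 + 881 = 11324
14th: 11324 + 881 = 12205
15th: 12205 + 881 = 13086

5157, 6038, 6919, 7800, 8681, 9562, 10443, 11324, 12205, 13086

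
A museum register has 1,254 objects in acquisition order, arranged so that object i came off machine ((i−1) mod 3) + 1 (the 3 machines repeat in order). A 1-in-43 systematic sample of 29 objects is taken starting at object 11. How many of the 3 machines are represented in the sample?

Consecutive selections differ by k = 43, so their machine numbers differ by 43 mod 3 = 1.
gcd(43, 3) = 1, so the sample visits 3/1 = 3 distinct residues mod 3.
Start 11 is machine 2; the machines hit are 1, 2, 3.

3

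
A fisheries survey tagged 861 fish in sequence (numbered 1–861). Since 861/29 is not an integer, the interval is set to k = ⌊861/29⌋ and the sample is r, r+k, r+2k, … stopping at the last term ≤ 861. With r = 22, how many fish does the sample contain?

k = ⌊861/29⌋ = 29
Achieved size = ⌊(861 − 22)/29⌋ + 1 = ⌊839/29⌋ + 1 = 28 + 1 = 29
(last selection: 22 + 28×29 = 834 ≤ 861; next would be 863 > 861)

29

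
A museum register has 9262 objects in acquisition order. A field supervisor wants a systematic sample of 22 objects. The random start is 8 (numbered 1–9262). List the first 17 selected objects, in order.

k = N/n = 9262/22 = 421
object 1: 8
object 2: 8 + 421 = 429
object 3: 429 + 421 = 850
object 4: 850 + 421 = 1271
object 5: 1271 + 421 = 1692
object 6: 1692 + 421 = 2113
object 7: 2113 + 421 = 2534
object 8: 2534 + 421 = 2955
object 9: 2955 + 421 = 3376
object 10: 3376 + 421 = 3797
object 11: 3797 + 421 = 4218
object 12: 4218 + 421 = 4639
object 13: 4639 + 421 = 5060
object 14: 5060 + 421 = 5481
object 15: 5481 + 421 = 5902
object 16: 5902 + 421 = 6323
object 17: 6323 + 421 = 6744

8, 429, 850, 1271, 1692, 2113, 2534, 2955, 3376, 3797, 4218, 4639, 5060, 5481, 5902, 6323, 6744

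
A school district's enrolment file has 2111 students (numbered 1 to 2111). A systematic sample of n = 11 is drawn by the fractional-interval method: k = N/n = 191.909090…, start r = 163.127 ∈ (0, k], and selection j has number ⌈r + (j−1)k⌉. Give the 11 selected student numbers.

j=1: r + 0k = 163.127 → ⌈·⌉ = 164
j=2: r + 1k = 355.036090… → ⌈·⌉ = 356
j=3: r + 2k = 546.945181… → ⌈·⌉ = 547
j=4: r + 3k = 738.854272… → ⌈·⌉ = 739
j=5: r + 4k = 930.763363… → ⌈·⌉ = 931
j=6: r + 5k = 1122.672454… → ⌈·⌉ = 1123
j=7: r + 6k = 1314.581545… → ⌈·⌉ = 1315
j=8: r + 7k = 1506.490636… → ⌈·⌉ = 1507
j=9: r + 8k = 1698.399727… → ⌈·⌉ = 1699
j=10: r + 9k = 1890.308818… → ⌈·⌉ = 1891
j=11: r + 10k = 2082.217909… → ⌈·⌉ = 2083

164, 356, 547, 739, 931, 1123, 1315, 1507, 1699, 1891, 2083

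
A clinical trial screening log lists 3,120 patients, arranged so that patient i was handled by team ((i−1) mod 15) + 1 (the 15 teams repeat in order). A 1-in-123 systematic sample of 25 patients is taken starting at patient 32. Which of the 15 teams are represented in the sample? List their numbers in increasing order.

Consecutive selections differ by k = 123, so their team numbers differ by 123 mod 15 = 3.
gcd(123, 15) = 3, so the sample visits 15/3 = 5 distinct residues mod 15.
Start 32 is team 2; the teams hit are 2, 5, 8, 11, 14.

2, 5, 8, 11, 14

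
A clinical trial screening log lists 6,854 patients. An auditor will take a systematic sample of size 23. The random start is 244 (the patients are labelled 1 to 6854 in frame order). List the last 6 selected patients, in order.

k = N/n = 6854/23 = 298
18th selection = 244 + 17×298 = 5310
19th: 5310 + 298 = 5608
20th: 5608 + 298 = 5906
21st: 5906 + 298 = 6204
22nd: 6204 + 298 = 6502
23rd: 6502 + 298 = 6800

5310, 5608, 5906, 6204, 6502, 6800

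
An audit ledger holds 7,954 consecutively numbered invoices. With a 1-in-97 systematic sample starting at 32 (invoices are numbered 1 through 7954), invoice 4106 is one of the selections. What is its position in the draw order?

k = 97
position = (4106 − 32)/97 + 1 = 4074/97 + 1 = 42 + 1 = 43

43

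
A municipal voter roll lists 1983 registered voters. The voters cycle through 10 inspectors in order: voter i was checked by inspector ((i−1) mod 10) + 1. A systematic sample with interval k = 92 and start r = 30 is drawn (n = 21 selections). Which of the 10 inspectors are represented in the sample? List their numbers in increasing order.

2, 4, 6, 8, 10

Consecutive selections differ by k = 92, so their inspector numbers differ by 92 mod 10 = 2.
gcd(92, 10) = 2, so the sample visits 10/2 = 5 distinct residues mod 10.
Start 30 is inspector 10; the inspectors hit are 2, 4, 6, 8, 10.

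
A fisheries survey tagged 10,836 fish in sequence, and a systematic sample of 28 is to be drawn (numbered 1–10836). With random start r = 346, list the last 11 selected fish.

6925, 7312, 7699, 8086, 8473, 8860, 9247, 9634, 10021, 10408, 10795

k = N/n = 10836/28 = 387
18th selection = 346 + 17×387 = 6925
19th: 6925 + 387 = 7312
20th: 7312 + 387 = 7699
21st: 7699 + 387 = 8086
22nd: 8086 + 387 = 8473
23rd: 8473 + 387 = 8860
24th: 8860 + 387 = 9247
25th: 9247 + 387 = 9634
26th: 9634 + 387 = 10021
27th: 10021 + 387 = 10408
28th: 10408 + 387 = 10795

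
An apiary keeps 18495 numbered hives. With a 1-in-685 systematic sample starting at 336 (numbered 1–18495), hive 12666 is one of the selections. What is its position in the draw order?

19

k = 685
position = (12666 − 336)/685 + 1 = 12330/685 + 1 = 18 + 1 = 19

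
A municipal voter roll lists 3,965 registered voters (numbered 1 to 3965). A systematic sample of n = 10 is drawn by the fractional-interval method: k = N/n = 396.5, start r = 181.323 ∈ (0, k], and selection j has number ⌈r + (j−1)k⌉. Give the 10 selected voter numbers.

182, 578, 975, 1371, 1768, 2164, 2561, 2957, 3354, 3750

j=1: r + 0k = 181.323 → ⌈·⌉ = 182
j=2: r + 1k = 577.823 → ⌈·⌉ = 578
j=3: r + 2k = 974.323 → ⌈·⌉ = 975
j=4: r + 3k = 1370.823 → ⌈·⌉ = 1371
j=5: r + 4k = 1767.323 → ⌈·⌉ = 1768
j=6: r + 5k = 2163.823 → ⌈·⌉ = 2164
j=7: r + 6k = 2560.323 → ⌈·⌉ = 2561
j=8: r + 7k = 2956.823 → ⌈·⌉ = 2957
j=9: r + 8k = 3353.323 → ⌈·⌉ = 3354
j=10: r + 9k = 3749.823 → ⌈·⌉ = 3750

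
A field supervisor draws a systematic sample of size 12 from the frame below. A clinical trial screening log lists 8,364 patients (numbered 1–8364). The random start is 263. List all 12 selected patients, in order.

263, 960, 1657, 2354, 3051, 3748, 4445, 5142, 5839, 6536, 7233, 7930

k = N/n = 8364/12 = 697
patient 1: 263
patient 2: 263 + 697 = 960
patient 3: 960 + 697 = 1657
patient 4: 1657 + 697 = 2354
patient 5: 2354 + 697 = 3051
patient 6: 3051 + 697 = 3748
patient 7: 3748 + 697 = 4445
patient 8: 4445 + 697 = 5142
patient 9: 5142 + 697 = 5839
patient 10: 5839 + 697 = 6536
patient 11: 6536 + 697 = 7233
patient 12: 7233 + 697 = 7930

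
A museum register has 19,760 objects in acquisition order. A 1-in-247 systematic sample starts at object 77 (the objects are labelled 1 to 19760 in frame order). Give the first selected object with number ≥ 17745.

k = 247
Steps past start: ⌈(17745 − 77)/247⌉ = ⌈17668/247⌉ = 72
Selected object: 77 + 72×247 = 17861

17861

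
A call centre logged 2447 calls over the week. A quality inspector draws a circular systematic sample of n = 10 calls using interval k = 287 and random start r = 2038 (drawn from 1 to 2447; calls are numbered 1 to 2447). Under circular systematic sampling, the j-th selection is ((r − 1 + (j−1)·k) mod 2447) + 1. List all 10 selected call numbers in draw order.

Selection 1: 2038
Selection 2: 2038 + 287 = 2325
Selection 3: 2325 + 287 = 2612 → 2612 − 2447 = 165
Selection 4: 165 + 287 = 452
Selection 5: 452 + 287 = 739
Selection 6: 739 + 287 = 1026
Selection 7: 1026 + 287 = 1313
Selection 8: 1313 + 287 = 1600
Selection 9: 1600 + 287 = 1887
Selection 10: 1887 + 287 = 2174

2038, 2325, 165, 452, 739, 1026, 1313, 1600, 1887, 2174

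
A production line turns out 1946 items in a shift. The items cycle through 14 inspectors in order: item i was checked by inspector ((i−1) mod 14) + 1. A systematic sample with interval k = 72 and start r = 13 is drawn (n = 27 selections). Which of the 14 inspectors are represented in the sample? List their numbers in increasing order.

1, 3, 5, 7, 9, 11, 13

Consecutive selections differ by k = 72, so their inspector numbers differ by 72 mod 14 = 2.
gcd(72, 14) = 2, so the sample visits 14/2 = 7 distinct residues mod 14.
Start 13 is inspector 13; the inspectors hit are 1, 3, 5, 7, 9, 11, 13.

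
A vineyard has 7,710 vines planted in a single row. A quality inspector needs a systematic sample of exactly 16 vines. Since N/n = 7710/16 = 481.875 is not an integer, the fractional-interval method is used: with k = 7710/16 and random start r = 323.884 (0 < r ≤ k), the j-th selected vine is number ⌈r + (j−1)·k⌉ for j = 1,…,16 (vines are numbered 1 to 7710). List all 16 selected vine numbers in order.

324, 806, 1288, 1770, 2252, 2734, 3216, 3698, 4179, 4661, 5143, 5625, 6107, 6589, 7071, 7553

j=1: r + 0k = 323.884 → ⌈·⌉ = 324
j=2: r + 1k = 805.759 → ⌈·⌉ = 806
j=3: r + 2k = 1287.634 → ⌈·⌉ = 1288
j=4: r + 3k = 1769.509 → ⌈·⌉ = 1770
j=5: r + 4k = 2251.384 → ⌈·⌉ = 2252
j=6: r + 5k = 2733.259 → ⌈·⌉ = 2734
j=7: r + 6k = 3215.134 → ⌈·⌉ = 3216
j=8: r + 7k = 3697.009 → ⌈·⌉ = 3698
j=9: r + 8k = 4178.884 → ⌈·⌉ = 4179
j=10: r + 9k = 4660.759 → ⌈·⌉ = 4661
j=11: r + 10k = 5142.634 → ⌈·⌉ = 5143
j=12: r + 11k = 5624.509 → ⌈·⌉ = 5625
j=13: r + 12k = 6106.384 → ⌈·⌉ = 6107
j=14: r + 13k = 6588.259 → ⌈·⌉ = 6589
j=15: r + 14k = 7070.134 → ⌈·⌉ = 7071
j=16: r + 15k = 7552.009 → ⌈·⌉ = 7553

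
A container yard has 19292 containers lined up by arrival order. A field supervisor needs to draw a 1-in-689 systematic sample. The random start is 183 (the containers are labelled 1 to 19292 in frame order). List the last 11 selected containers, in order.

11896, 12585, 13274, 13963, 14652, 15341, 16030, 16719, 17408, 18097, 18786

18th selection = 183 + 17×689 = 11896
19th: 11896 + 689 = 12585
20th: 12585 + 689 = 13274
21st: 13274 + 689 = 13963
22nd: 13963 + 689 = 14652
23rd: 14652 + 689 = 15341
24th: 15341 + 689 = 16030
25th: 16030 + 689 = 16719
26th: 16719 + 689 = 17408
27th: 17408 + 689 = 18097
28th: 18097 + 689 = 18786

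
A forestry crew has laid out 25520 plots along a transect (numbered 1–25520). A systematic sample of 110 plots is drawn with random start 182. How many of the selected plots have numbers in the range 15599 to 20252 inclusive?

k = 25520/110 = 232
First selection ≥ 15599: 182 + ⌈(15599−182)/232⌉·232 = 182 + 67×232 = 15726
Last selection ≤ 20252: 182 + ⌊(20252−182)/232⌋·232 = 182 + 86×232 = 20134
Count = 86 − 67 + 1 = 20

20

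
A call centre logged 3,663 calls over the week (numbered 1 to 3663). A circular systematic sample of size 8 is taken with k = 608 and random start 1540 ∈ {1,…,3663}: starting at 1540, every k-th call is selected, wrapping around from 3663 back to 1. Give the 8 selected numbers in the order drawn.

Selection 1: 1540
Selection 2: 1540 + 608 = 2148
Selection 3: 2148 + 608 = 2756
Selection 4: 2756 + 608 = 3364
Selection 5: 3364 + 608 = 3972 → 3972 − 3663 = 309
Selection 6: 309 + 608 = 917
Selection 7: 917 + 608 = 1525
Selection 8: 1525 + 608 = 2133

1540, 2148, 2756, 3364, 309, 917, 1525, 2133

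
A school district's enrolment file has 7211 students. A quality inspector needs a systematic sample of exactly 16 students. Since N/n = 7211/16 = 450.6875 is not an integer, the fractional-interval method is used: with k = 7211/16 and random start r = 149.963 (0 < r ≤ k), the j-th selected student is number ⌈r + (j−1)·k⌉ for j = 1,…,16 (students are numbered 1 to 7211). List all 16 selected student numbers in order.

j=1: r + 0k = 149.963 → ⌈·⌉ = 150
j=2: r + 1k = 600.6505 → ⌈·⌉ = 601
j=3: r + 2k = 1051.338 → ⌈·⌉ = 1052
j=4: r + 3k = 1502.0255 → ⌈·⌉ = 1503
j=5: r + 4k = 1952.713 → ⌈·⌉ = 1953
j=6: r + 5k = 2403.4005 → ⌈·⌉ = 2404
j=7: r + 6k = 2854.088 → ⌈·⌉ = 2855
j=8: r + 7k = 3304.7755 → ⌈·⌉ = 3305
j=9: r + 8k = 3755.463 → ⌈·⌉ = 3756
j=10: r + 9k = 4206.1505 → ⌈·⌉ = 4207
j=11: r + 10k = 4656.838 → ⌈·⌉ = 4657
j=12: r + 11k = 5107.5255 → ⌈·⌉ = 5108
j=13: r + 12k = 5558.213 → ⌈·⌉ = 5559
j=14: r + 13k = 6008.9005 → ⌈·⌉ = 6009
j=15: r + 14k = 6459.588 → ⌈·⌉ = 6460
j=16: r + 15k = 6910.2755 → ⌈·⌉ = 6911

150, 601, 1052, 1503, 1953, 2404, 2855, 3305, 3756, 4207, 4657, 5108, 5559, 6009, 6460, 6911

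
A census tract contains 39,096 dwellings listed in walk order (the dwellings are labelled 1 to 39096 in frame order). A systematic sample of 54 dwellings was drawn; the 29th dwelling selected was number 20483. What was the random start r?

211

k = 39096/54 = 724
r = 20483 − (29−1)×724 = 20483 − 20272 = 211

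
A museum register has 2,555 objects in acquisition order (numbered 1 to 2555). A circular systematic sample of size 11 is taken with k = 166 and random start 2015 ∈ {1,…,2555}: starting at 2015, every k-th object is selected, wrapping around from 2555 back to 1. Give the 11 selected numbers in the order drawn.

2015, 2181, 2347, 2513, 124, 290, 456, 622, 788, 954, 1120

Selection 1: 2015
Selection 2: 2015 + 166 = 2181
Selection 3: 2181 + 166 = 2347
Selection 4: 2347 + 166 = 2513
Selection 5: 2513 + 166 = 2679 → 2679 − 2555 = 124
Selection 6: 124 + 166 = 290
Selection 7: 290 + 166 = 456
Selection 8: 456 + 166 = 622
Selection 9: 622 + 166 = 788
Selection 10: 788 + 166 = 954
Selection 11: 954 + 166 = 1120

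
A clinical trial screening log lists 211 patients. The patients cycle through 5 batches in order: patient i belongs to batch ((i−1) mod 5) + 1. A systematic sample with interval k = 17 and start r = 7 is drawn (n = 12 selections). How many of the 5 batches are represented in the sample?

5

Consecutive selections differ by k = 17, so their batch numbers differ by 17 mod 5 = 2.
gcd(17, 5) = 1, so the sample visits 5/1 = 5 distinct residues mod 5.
Start 7 is batch 2; the batches hit are 1, 2, 3, 4, 5.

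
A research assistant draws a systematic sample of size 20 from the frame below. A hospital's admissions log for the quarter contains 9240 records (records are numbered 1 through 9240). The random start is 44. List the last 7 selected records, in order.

k = N/n = 9240/20 = 462
14th selection = 44 + 13×462 = 6050
15th: 6050 + 462 = 6512
16th: 6512 + 462 = 6974
17th: 6974 + 462 = 7436
18th: 7436 + 462 = 7898
19th: 7898 + 462 = 8360
20th: 8360 + 462 = 8822

6050, 6512, 6974, 7436, 7898, 8360, 8822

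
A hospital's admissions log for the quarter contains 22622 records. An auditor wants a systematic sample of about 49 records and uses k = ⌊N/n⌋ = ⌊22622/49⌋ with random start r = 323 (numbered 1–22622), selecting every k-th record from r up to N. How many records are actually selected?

k = ⌊22622/49⌋ = 461
Achieved size = ⌊(22622 − 323)/461⌋ + 1 = ⌊22299/461⌋ + 1 = 48 + 1 = 49
(last selection: 323 + 48×461 = 22451 ≤ 22622; next would be 22912 > 22622)

49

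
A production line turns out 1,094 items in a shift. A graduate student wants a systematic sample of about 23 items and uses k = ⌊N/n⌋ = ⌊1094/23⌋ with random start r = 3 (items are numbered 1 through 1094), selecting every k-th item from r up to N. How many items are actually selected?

k = ⌊1094/23⌋ = 47
Achieved size = ⌊(1094 − 3)/47⌋ + 1 = ⌊1091/47⌋ + 1 = 23 + 1 = 24
(last selection: 3 + 23×47 = 1084 ≤ 1094; next would be 1131 > 1094)

24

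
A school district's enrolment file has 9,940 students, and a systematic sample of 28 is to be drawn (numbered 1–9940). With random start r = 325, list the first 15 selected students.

325, 680, 1035, 1390, 1745, 2100, 2455, 2810, 3165, 3520, 3875, 4230, 4585, 4940, 5295

k = N/n = 9940/28 = 355
student 1: 325
student 2: 325 + 355 = 680
student 3: 680 + 355 = 1035
student 4: 1035 + 355 = 1390
student 5: 1390 + 355 = 1745
student 6: 1745 + 355 = 2100
student 7: 2100 + 355 = 2455
student 8: 2455 + 355 = 2810
student 9: 2810 + 355 = 3165
student 10: 3165 + 355 = 3520
student 11: 3520 + 355 = 3875
student 12: 3875 + 355 = 4230
student 13: 4230 + 355 = 4585
student 14: 4585 + 355 = 4940
student 15: 4940 + 355 = 5295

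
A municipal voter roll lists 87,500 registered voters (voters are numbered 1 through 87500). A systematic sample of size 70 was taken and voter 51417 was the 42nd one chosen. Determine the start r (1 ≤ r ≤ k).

k = 87500/70 = 1250
r = 51417 − (42−1)×1250 = 51417 − 51250 = 167

167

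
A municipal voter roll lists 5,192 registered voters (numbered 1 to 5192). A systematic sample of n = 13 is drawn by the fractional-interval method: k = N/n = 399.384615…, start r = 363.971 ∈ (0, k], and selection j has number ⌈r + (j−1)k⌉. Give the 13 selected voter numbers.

j=1: r + 0k = 363.971 → ⌈·⌉ = 364
j=2: r + 1k = 763.355615… → ⌈·⌉ = 764
j=3: r + 2k = 1162.740230… → ⌈·⌉ = 1163
j=4: r + 3k = 1562.124846… → ⌈·⌉ = 1563
j=5: r + 4k = 1961.509461… → ⌈·⌉ = 1962
j=6: r + 5k = 2360.894076… → ⌈·⌉ = 2361
j=7: r + 6k = 2760.278692… → ⌈·⌉ = 2761
j=8: r + 7k = 3159.663307… → ⌈·⌉ = 3160
j=9: r + 8k = 3559.047923… → ⌈·⌉ = 3560
j=10: r + 9k = 3958.432538… → ⌈·⌉ = 3959
j=11: r + 10k = 4357.817153… → ⌈·⌉ = 4358
j=12: r + 11k = 4757.201769… → ⌈·⌉ = 4758
j=13: r + 12k = 5156.586384… → ⌈·⌉ = 5157

364, 764, 1163, 1563, 1962, 2361, 2761, 3160, 3560, 3959, 4358, 4758, 5157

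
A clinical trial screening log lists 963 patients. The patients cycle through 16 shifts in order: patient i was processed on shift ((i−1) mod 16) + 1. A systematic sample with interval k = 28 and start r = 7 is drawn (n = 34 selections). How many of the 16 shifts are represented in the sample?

4

Consecutive selections differ by k = 28, so their shift numbers differ by 28 mod 16 = 12.
gcd(28, 16) = 4, so the sample visits 16/4 = 4 distinct residues mod 16.
Start 7 is shift 7; the shifts hit are 3, 7, 11, 15.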